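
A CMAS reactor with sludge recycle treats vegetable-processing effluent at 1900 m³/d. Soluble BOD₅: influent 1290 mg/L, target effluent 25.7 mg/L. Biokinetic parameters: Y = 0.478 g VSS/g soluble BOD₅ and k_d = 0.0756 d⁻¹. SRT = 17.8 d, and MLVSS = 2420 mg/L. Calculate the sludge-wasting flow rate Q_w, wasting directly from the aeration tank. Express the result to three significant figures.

Q_w ≈ 202 m³/d

Steady-state biomass mass balance: V·X·(1 + k_d·θ_c) = Y·Q·(S₀ − S)·θ_c, so V = 0.478 × 1900 × (1290 − 25.7) × 17.8 / [2420 × (1 + 0.0756 × 17.8)] = 2.04×10^7 / 5677 = 3601 m³.
With mixed-liquor wasting, θ_c = V/Q_w, so Q_w = V/θ_c = 3601/17.8 = 202.3 m³/d.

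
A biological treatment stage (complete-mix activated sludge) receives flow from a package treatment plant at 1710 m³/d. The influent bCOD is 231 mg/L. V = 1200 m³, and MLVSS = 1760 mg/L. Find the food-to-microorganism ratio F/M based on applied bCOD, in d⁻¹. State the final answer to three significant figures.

F/M ≈ 0.187 d⁻¹

F/M = Q·S₀ / (V·X) = 1710 × 231 / (1200 × 1760) = 0.1870 g bCOD·(g VSS·d)⁻¹.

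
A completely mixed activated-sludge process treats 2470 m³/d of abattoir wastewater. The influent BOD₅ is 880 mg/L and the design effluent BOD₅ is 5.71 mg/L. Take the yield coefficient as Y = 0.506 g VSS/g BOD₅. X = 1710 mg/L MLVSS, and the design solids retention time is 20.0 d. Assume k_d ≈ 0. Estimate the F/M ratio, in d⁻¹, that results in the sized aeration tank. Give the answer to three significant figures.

F/M ≈ 0.0995 d⁻¹

Biomass mass balance (decay neglected): V·X = Y·Q·(S₀ − S)·θ_c, so V = 0.506 × 2470 × (880 − 5.71) × 20.0 / 1710 = 12780 m³.
F/M = applied load / biomass = Q·S₀/(V·X) = 2470 × 880 / (12780 × 1710) = 0.09946 d⁻¹.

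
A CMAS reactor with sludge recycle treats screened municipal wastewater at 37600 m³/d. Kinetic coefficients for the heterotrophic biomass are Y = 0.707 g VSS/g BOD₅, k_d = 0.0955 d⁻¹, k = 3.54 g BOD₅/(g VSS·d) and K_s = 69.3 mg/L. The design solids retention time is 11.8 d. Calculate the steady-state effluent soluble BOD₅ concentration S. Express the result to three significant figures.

S ≈ 5.38 mg/L

For a completely mixed reactor with recycle the Lawrence–McCarty relation gives S = K_s·(1 + k_d·θ_c) / [θ_c·(Y·k − k_d) − 1] = 69.3 × (1 + 0.0955 × 11.8) / [11.8 × (0.707 × 3.54 − 0.0955) − 1] = 147.4 / 27.41 = 5.378 mg/L.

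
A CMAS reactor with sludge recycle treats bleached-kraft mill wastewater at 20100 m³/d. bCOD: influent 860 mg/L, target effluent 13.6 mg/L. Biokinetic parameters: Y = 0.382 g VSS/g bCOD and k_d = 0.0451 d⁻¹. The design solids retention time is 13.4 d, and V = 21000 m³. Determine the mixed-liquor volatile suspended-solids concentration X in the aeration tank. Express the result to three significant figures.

Solving the biomass balance for X: X = Y Q (S₀−S) θ_c / [V (1+k_d θ_c)] = 0.382 × 20100 × (860 − 13.6) × 13.4 / [21000 × (1 + 0.0451 × 13.4)] = 2585 mg/L.

X ≈ 2580 mg/L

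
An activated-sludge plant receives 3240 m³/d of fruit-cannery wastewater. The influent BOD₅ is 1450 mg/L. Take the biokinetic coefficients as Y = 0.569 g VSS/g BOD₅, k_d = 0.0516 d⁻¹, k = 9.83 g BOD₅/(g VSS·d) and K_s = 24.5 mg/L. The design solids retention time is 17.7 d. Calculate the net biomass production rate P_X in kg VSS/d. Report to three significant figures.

Effluent substrate depends only on kinetics and SRT: S = K_s(1 + k_d θ_c) / [θ_c(Yk − k_d) − 1] = 24.5 × (1 + 0.0516 × 17.7) / [17.7 × (0.569 × 9.83 − 0.0516) − 1] = 46.88 / 97.09 = 0.4828 mg/L.
Observed yield with endogenous decay: Y_obs = Y / (1 + k_d·θ_c) = 0.569 / (1 + 0.0516 × 17.7) = 0.569 / 1.913 = 0.2974 g VSS/g BOD₅.
ΔS = 1450 − 0.483 = 1450 mg/L, so the substrate removal rate is 3240 × 1450/1000 = 4696 kg BOD₅/d.
P_X = Y_obs · Q(S₀ − S) = 0.2974 × 4696 = 1397 kg VSS/d.

P_X ≈ 1400 kg VSS/d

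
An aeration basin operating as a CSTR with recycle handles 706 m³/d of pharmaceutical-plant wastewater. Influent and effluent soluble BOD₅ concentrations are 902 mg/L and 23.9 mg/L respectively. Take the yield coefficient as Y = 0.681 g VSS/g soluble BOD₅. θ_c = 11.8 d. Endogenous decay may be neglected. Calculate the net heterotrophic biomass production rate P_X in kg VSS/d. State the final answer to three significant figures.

P_X ≈ 422 kg VSS/d

Since k_d ≈ 0, Y_obs = Y = 0.681 g VSS/g soluble BOD₅.
Substrate removed = Q·(S₀ − S) = 706 m³/d × (902 − 23.9) g/m³ = 6.2×10^5 g/d = 619.9 kg/d.
So the net sludge growth is P_X = 0.6810 × 619.9 = 422.2 kg VSS/d.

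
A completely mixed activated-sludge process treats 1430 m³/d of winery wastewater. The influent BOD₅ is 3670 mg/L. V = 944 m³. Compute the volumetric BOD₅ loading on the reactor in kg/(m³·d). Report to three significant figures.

Volumetric loading L_v = Q·S₀ / V = 1430 × 3670 g/m³ / 944.0 m³ = 5559 g/(m³·d) = 5.559 kg BOD₅/(m³·d).

L_v ≈ 5.56 kg BOD₅/(m³·d)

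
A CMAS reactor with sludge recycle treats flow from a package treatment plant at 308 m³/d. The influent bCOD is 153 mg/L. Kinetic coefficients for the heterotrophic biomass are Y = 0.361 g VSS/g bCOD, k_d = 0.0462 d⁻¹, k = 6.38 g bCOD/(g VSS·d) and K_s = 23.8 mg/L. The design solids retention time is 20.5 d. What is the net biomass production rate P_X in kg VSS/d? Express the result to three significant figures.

P_X ≈ 8.68 kg VSS/d

Effluent substrate depends only on kinetics and SRT: S = K_s(1 + k_d θ_c) / [θ_c(Yk − k_d) − 1] = 23.8 × (1 + 0.0462 × 20.5) / [20.5 × (0.361 × 6.38 − 0.0462) − 1] = 46.34 / 45.27 = 1.024 mg/L.
Y_obs = Y / (1 + k_d θ_c) = 0.361 / (1 + 0.0462 × 20.5) = 0.361 / 1.947 = 0.1854.
ΔS = 153 − 1.02 = 152.0 mg/L, so the substrate removal rate is 308 × 152.0/1000 = 46.81 kg bCOD/d.
Biomass produced: P_X = Y_obs·Q·ΔS = 0.1854 × 46.81 ≈ 8.679 kg VSS/d.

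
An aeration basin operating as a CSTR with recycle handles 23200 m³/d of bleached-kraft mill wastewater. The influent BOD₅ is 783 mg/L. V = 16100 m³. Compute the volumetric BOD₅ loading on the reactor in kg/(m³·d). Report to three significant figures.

Applied BOD₅ load per unit volume = Q·S₀/V = (23200 × 783/1000)/16100 = 1.128 kg BOD₅·m⁻³·d⁻¹.

L_v ≈ 1.13 kg BOD₅/(m³·d)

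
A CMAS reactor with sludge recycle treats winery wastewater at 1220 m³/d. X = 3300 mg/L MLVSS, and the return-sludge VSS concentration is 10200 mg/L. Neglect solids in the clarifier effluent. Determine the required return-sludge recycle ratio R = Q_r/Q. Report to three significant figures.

Solids balance on the clarifier gives (1+R)X = R·X_r, so R = X/(X_r − X) = 3300 / (10200 − 3300) = 0.4783.

R ≈ 0.478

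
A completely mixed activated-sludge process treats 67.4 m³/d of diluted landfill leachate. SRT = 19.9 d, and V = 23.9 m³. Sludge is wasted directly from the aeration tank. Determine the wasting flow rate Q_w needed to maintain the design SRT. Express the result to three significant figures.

Q_w ≈ 1.20 m³/d

For wasting at MLVSS concentration, Q_w = V/θ_c = 23.90/19.9 = 1.201 m³/d.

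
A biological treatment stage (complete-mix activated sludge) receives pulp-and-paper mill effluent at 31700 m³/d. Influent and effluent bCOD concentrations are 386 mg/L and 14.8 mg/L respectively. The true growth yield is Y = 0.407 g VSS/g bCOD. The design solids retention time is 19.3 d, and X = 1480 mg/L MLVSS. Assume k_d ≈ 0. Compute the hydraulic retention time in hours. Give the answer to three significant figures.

τ ≈ 47.3 h

With k_d = 0 the design equation reduces to V = Y Q (S₀−S) θ_c / X = 0.407 × 31700 × (386 − 14.8) × 19.3 / 1480 = 62454 m³.
HRT = V/Q = 62454 m³ / 31700 m³·d⁻¹ = 1.970 d × 24 = 47.28 h.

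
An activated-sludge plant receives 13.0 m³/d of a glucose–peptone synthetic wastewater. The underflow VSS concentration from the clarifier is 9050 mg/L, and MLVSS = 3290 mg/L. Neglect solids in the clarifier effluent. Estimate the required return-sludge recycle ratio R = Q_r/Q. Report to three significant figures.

R = Q_r/Q = X/(X_r − X) = 3290 / (9050 − 3290) = 0.5712.

R ≈ 0.571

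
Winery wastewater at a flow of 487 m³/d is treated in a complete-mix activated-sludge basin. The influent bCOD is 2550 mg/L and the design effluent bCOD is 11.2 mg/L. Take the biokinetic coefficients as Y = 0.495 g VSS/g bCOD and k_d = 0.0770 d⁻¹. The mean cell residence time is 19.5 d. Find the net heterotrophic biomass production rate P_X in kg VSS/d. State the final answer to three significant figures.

Correct the yield for decay: Y_obs = Y/(1 + k_d θ_c) = 0.495 / (1 + 0.0770 × 19.5) = 0.495 / 2.502 = 0.1979.
Q·(S₀ − S) = 487 × (2550 − 11.2) × 10⁻³ = 1236 kg/d removed.
P_X = Y_obs · Q(S₀ − S) = 0.1979 × 1236 = 244.7 kg VSS/d.

P_X ≈ 245 kg VSS/d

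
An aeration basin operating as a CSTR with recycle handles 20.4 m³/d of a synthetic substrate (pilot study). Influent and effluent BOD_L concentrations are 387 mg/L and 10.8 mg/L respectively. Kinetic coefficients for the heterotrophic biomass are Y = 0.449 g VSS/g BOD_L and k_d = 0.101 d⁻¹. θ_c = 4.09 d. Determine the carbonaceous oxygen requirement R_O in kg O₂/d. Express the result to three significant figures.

Y_obs = Y / (1 + k_d θ_c) = 0.449 / (1 + 0.101 × 4.09) = 0.449 / 1.413 = 0.3177.
ΔS = 387 − 10.8 = 376.2 mg/L, so the substrate removal rate is 20.4 × 376.2/1000 = 7.674 kg BOD_L/d.
Biomass synthesised: P_X = Y_obs × 7.674 = 2.439 kg VSS/d.
R_O = Q·ΔS − 1.42 P_X = 7.674 − 3.463 = 4.212 kg O₂/d.

R_O ≈ 4.21 kg O₂/d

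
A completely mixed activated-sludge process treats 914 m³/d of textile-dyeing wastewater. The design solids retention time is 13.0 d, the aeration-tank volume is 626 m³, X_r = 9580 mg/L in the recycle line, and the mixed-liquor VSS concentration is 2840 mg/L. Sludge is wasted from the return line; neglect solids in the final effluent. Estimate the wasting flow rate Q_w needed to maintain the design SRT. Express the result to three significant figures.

Q_w = (V·X)/(θ_c X_r) = 626.0 × 2840 / (13.0 × 9580) = 14.28 m³/d.

Q_w ≈ 14.3 m³/d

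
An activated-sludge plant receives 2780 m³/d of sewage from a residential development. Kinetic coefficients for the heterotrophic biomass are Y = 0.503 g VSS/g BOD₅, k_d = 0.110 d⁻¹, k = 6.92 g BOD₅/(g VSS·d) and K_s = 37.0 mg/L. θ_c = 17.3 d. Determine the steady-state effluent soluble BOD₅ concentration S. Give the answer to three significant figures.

From the Monod/SRT balance for a CMAS, S = K_s·(1+k_d θ_c)/[θ_c·(Y k − k_d) − 1] = 37.0 × (1 + 0.110 × 17.3) / [17.3 × (0.503 × 6.92 − 0.110) − 1] = 107.4 / 57.31 = 1.874 mg/L.

S ≈ 1.87 mg/L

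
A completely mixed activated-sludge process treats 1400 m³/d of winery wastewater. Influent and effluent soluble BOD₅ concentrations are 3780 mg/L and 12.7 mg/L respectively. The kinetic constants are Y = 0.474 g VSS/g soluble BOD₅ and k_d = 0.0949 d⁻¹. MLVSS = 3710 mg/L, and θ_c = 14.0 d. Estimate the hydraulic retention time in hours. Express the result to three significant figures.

From the SRT design equation V = Y Q (S₀−S) θ_c / [X (1 + k_d θ_c)] = 0.474 × 1400 × (3780 − 12.7) × 14.0 / [3710 × (1 + 0.0949 × 14.0)] = 3.5×10^7 / 8639 = 4051 m³.
HRT = V/Q = 4051 m³ / 1400 m³·d⁻¹ = 2.894 d × 24 = 69.45 h.

τ ≈ 69.5 h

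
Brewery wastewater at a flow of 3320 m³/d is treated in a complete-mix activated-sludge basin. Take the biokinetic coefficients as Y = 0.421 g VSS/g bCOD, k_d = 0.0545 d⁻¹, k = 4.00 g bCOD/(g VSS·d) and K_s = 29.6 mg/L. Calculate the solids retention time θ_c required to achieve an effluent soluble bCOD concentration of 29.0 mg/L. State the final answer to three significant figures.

θ_c ≈ 1.28 d

At the target effluent, Y k S/(K_s+S) = 0.421×4.00×29.0/58.60 = 0.8334 d⁻¹.
Then 1/θ_c = μ − k_d = 0.8334 − 0.0545 = 0.7789 d⁻¹, giving θ_c = 1.284 d.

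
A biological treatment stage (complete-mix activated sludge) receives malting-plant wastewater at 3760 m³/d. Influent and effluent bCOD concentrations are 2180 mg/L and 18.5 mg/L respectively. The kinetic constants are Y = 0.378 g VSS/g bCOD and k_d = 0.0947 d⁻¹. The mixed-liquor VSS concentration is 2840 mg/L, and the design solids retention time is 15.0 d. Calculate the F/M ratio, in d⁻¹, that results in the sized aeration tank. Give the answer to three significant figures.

From the SRT design equation V = Y Q (S₀−S) θ_c / [X (1 + k_d θ_c)] = 0.378 × 3760 × (2180 − 18.5) × 15.0 / [2840 × (1 + 0.0947 × 15.0)] = 4.61×10^7 / 6874 = 6704 m³.
F/M = Q·S₀ / (V·X) = 3760 × 2180 / (6704 × 2840) = 0.4305 g bCOD·(g VSS·d)⁻¹.

F/M ≈ 0.431 d⁻¹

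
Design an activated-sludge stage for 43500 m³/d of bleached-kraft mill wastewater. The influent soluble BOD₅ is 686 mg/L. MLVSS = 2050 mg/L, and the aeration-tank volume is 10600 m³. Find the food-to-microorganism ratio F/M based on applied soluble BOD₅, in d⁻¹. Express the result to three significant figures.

Food-to-microorganism ratio F/M = Q S₀ / (V X) = 43500 × 686 / (10600 × 2050) = 1.373 d⁻¹.

F/M ≈ 1.37 d⁻¹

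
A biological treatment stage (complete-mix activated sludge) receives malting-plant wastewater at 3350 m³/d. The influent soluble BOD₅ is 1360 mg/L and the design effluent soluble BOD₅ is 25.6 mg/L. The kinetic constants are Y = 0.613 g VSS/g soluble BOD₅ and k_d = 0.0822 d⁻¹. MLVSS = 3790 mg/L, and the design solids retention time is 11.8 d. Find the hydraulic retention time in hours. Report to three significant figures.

Rearranging the biomass balance for a CMAS with decay, V = Y·Q·ΔS·θ_c / [X·(1+k_d θ_c)] = 0.613 × 3350 × (1360 − 25.6) × 11.8 / [3790 × (1 + 0.0822 × 11.8)] = 3.23×10^7 / 7466 = 4331 m³.
τ = V/Q = 4331/3350 = 1.293 d, or 31.03 h.

τ ≈ 31.0 h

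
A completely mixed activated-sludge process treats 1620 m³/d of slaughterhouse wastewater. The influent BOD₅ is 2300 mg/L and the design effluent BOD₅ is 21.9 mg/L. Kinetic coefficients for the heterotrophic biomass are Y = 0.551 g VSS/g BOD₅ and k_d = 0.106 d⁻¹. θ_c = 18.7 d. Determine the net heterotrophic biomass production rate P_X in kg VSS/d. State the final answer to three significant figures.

Y_obs = Y / (1 + k_d θ_c) = 0.551 / (1 + 0.106 × 18.7) = 0.551 / 2.982 = 0.1848.
Q·(S₀ − S) = 1620 × (2300 − 21.9) × 10⁻³ = 3691 kg/d removed.
P_X = Y_obs · Q(S₀ − S) = 0.1848 × 3691 = 681.9 kg VSS/d.

P_X ≈ 682 kg VSS/d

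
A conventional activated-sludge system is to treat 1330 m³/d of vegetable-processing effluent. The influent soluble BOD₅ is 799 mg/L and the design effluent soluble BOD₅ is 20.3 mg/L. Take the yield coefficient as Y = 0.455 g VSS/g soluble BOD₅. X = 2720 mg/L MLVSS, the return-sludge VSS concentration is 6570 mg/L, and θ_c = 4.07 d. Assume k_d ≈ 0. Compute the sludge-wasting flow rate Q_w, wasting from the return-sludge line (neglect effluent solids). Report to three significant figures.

Biomass mass balance (decay neglected): V·X = Y·Q·(S₀ − S)·θ_c, so V = 0.455 × 1330 × (799 − 20.3) × 4.07 / 2720 = 705.1 m³.
Wasting from the return line (neglecting effluent solids): Q_w = V·X / (θ_c·X_r) = 705.1 × 2720 / (4.07 × 6570) = 71.72 m³/d.

Q_w ≈ 71.7 m³/d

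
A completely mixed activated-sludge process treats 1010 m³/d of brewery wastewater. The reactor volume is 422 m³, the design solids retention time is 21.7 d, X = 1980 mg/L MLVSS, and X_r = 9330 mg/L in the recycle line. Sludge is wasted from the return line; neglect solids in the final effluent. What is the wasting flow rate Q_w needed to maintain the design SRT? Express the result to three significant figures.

θ_c = V·X/(Q_w·X_r) when wasting from the recycle, so Q_w = V·X/(θ_c·X_r) = 422.0 × 1980 / (21.7 × 9330) = 4.127 m³/d.

Q_w ≈ 4.13 m³/d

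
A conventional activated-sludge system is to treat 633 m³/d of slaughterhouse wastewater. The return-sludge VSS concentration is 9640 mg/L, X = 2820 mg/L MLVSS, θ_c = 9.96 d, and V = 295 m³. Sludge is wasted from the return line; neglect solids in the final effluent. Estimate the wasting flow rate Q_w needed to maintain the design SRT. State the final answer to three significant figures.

Wasting from the return line (neglecting effluent solids): Q_w = V·X / (θ_c·X_r) = 295.0 × 2820 / (9.96 × 9640) = 8.664 m³/d.

Q_w ≈ 8.66 m³/d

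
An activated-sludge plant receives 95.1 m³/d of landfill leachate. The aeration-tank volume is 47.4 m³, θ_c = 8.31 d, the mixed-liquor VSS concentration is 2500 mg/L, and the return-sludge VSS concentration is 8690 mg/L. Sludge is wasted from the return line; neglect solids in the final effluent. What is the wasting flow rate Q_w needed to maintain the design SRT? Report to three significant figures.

θ_c = V·X/(Q_w·X_r) when wasting from the recycle, so Q_w = V·X/(θ_c·X_r) = 47.40 × 2500 / (8.31 × 8690) = 1.641 m³/d.

Q_w ≈ 1.64 m³/d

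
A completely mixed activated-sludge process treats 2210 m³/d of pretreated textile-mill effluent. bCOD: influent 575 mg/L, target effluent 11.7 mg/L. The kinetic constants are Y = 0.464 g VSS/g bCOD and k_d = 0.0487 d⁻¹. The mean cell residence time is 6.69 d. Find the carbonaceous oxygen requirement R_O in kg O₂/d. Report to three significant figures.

Observed yield with endogenous decay: Y_obs = Y / (1 + k_d·θ_c) = 0.464 / (1 + 0.0487 × 6.69) = 0.464 / 1.326 = 0.3500 g VSS/g bCOD.
Q·(S₀ − S) = 2210 × (575 − 11.7) × 10⁻³ = 1245 kg/d removed.
Net sludge production P_X = 0.3500 × 1245 = 435.7 kg VSS/d.
R_O = Q·(S₀ − S) − 1.42·P_X = 1245 − 1.42 × 435.7 = 626.2 kg O₂/d.

R_O ≈ 626 kg O₂/d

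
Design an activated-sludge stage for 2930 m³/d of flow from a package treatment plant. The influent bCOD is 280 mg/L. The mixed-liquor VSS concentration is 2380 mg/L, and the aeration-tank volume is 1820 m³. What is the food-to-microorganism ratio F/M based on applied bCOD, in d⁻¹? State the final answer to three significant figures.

F/M = Q·S₀ / (V·X) = 2930 × 280 / (1820 × 2380) = 0.1894 g bCOD·(g VSS·d)⁻¹.

F/M ≈ 0.189 d⁻¹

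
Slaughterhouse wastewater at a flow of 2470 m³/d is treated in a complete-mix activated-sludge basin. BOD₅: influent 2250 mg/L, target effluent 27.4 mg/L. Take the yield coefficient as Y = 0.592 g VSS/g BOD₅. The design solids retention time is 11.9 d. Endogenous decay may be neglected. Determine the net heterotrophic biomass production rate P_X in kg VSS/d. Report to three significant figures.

P_X ≈ 3250 kg VSS/d

Since k_d ≈ 0, Y_obs = Y = 0.592 g VSS/g BOD₅.
Mass of BOD₅ removed per day: Q(S₀ − S) = 2470 × 2223 g/m³ = 5490 kg/d.
P_X = Y_obs · Q(S₀ − S) = 0.5920 × 5490 = 3250 kg VSS/d.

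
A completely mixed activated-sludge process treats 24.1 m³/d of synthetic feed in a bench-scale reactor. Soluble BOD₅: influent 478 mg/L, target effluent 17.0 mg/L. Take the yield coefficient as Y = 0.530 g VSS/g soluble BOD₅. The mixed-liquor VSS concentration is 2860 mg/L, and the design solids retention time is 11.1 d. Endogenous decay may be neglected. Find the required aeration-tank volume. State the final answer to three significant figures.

V ≈ 22.9 m³

V·X = Y·Q·ΔS·θ_c gives V = 0.530 × 24.1 × (478 − 17.0) × 11.1 / 2860 = 22.85 m³.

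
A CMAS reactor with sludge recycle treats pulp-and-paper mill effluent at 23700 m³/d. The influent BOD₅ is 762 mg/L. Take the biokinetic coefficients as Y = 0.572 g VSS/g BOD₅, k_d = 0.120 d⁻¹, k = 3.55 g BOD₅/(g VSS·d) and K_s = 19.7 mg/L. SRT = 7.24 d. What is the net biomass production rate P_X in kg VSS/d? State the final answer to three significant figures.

P_X ≈ 5510 kg VSS/d

For a completely mixed reactor with recycle the Lawrence–McCarty relation gives S = K_s·(1 + k_d·θ_c) / [θ_c·(Y·k − k_d) − 1] = 19.7 × (1 + 0.120 × 7.24) / [7.24 × (0.572 × 3.55 − 0.120) − 1] = 36.82 / 12.83 = 2.869 mg/L.
The observed yield is Y_obs = Y/(1 + k_d·θ_c) = 0.572 / (1 + 0.120 × 7.24) = 0.572 / 1.869 = 0.3061 g VSS per g BOD₅ removed.
Mass of BOD₅ removed per day: Q(S₀ − S) = 23700 × 759.1 g/m³ = 17991 kg/d.
P_X = Y_obs · Q(S₀ − S) = 0.3061 × 17991 = 5507 kg VSS/d.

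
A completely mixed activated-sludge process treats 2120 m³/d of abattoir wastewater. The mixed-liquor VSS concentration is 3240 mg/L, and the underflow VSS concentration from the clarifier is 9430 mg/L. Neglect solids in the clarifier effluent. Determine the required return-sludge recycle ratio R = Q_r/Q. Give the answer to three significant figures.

R ≈ 0.523

R = Q_r/Q = X/(X_r − X) = 3240 / (9430 − 3240) = 0.5234.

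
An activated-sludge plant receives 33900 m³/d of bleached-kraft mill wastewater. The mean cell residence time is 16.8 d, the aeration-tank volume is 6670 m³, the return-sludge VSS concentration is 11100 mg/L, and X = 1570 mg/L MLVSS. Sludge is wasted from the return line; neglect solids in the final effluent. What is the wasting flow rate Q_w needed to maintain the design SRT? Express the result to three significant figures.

Q_w ≈ 56.2 m³/d

θ_c = V·X/(Q_w·X_r) when wasting from the recycle, so Q_w = V·X/(θ_c·X_r) = 6670 × 1570 / (16.8 × 11100) = 56.16 m³/d.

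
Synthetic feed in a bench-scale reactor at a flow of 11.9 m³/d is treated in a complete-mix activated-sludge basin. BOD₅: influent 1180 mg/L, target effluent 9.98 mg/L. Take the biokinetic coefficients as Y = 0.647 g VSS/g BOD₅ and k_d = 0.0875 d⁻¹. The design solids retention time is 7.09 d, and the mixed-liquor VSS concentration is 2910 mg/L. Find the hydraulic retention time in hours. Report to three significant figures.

τ ≈ 27.3 h

Steady-state biomass mass balance: V·X·(1 + k_d·θ_c) = Y·Q·(S₀ − S)·θ_c, so V = 0.647 × 11.9 × (1180 − 9.98) × 7.09 / [2910 × (1 + 0.0875 × 7.09)] = 6.39×10^4 / 4715 = 13.55 m³.
Hydraulic retention time τ = V/Q = 13.55 / 11.9 = 1.138 d = 27.32 h.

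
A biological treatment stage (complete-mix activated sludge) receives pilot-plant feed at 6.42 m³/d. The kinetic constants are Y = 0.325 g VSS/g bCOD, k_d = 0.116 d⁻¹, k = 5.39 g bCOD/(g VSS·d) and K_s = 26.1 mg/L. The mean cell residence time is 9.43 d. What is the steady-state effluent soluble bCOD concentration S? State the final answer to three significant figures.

S ≈ 3.79 mg/L

For a completely mixed reactor with recycle the Lawrence–McCarty relation gives S = K_s·(1 + k_d·θ_c) / [θ_c·(Y·k − k_d) − 1] = 26.1 × (1 + 0.116 × 9.43) / [9.43 × (0.325 × 5.39 − 0.116) − 1] = 54.65 / 14.43 = 3.789 mg/L.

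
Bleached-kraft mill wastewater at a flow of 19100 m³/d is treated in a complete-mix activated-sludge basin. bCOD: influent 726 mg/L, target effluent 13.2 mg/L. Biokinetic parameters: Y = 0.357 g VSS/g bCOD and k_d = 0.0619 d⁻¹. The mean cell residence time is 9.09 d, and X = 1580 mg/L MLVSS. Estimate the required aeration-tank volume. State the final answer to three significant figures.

Rearranging the biomass balance for a CMAS with decay, V = Y·Q·ΔS·θ_c / [X·(1+k_d θ_c)] = 0.357 × 19100 × (726 − 13.2) × 9.09 / [1580 × (1 + 0.0619 × 9.09)] = 4.42×10^7 / 2469 = 17894 m³.

V ≈ 17900 m³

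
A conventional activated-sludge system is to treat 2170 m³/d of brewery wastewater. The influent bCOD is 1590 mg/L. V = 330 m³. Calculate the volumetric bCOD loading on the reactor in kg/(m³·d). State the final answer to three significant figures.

Applied bCOD load per unit volume = Q·S₀/V = (2170 × 1590/1000)/330.0 = 10.46 kg bCOD·m⁻³·d⁻¹.

L_v ≈ 10.5 kg bCOD/(m³·d)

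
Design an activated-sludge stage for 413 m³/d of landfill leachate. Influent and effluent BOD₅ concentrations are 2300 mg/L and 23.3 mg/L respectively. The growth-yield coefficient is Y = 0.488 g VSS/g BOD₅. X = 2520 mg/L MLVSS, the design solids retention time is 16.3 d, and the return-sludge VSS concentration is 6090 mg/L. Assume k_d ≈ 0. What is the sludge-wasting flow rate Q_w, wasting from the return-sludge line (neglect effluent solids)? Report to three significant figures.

V·X = Y·Q·ΔS·θ_c gives V = 0.488 × 413 × (2300 − 23.3) × 16.3 / 2520 = 2968 m³.
θ_c = V·X/(Q_w·X_r) when wasting from the recycle, so Q_w = V·X/(θ_c·X_r) = 2968 × 2520 / (16.3 × 6090) = 75.35 m³/d.

Q_w ≈ 75.3 m³/d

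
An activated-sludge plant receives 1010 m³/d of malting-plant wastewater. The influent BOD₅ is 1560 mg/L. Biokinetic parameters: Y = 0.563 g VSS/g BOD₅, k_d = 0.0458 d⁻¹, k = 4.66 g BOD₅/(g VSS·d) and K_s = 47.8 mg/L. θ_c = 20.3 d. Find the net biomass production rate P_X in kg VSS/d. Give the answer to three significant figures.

Effluent substrate depends only on kinetics and SRT: S = K_s(1 + k_d θ_c) / [θ_c(Yk − k_d) − 1] = 47.8 × (1 + 0.0458 × 20.3) / [20.3 × (0.563 × 4.66 − 0.0458) − 1] = 92.24 / 51.33 = 1.797 mg/L.
Correct the yield for decay: Y_obs = Y/(1 + k_d θ_c) = 0.563 / (1 + 0.0458 × 20.3) = 0.563 / 1.930 = 0.2917.
Mass of BOD₅ removed per day: Q(S₀ − S) = 1010 × 1558 g/m³ = 1574 kg/d.
Biomass produced: P_X = Y_obs·Q·ΔS = 0.2917 × 1574 ≈ 459.1 kg VSS/d.

P_X ≈ 459 kg VSS/d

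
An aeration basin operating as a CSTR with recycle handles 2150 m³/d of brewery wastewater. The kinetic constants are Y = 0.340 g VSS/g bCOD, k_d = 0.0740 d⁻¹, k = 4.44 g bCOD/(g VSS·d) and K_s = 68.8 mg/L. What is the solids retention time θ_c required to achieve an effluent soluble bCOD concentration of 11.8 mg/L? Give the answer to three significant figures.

θ_c ≈ 6.80 d

Specific growth rate at S = 11.8 mg/L: μ = YkS/(K_s+S) = 0.340·4.44·11.8/(68.8+11.8) = 0.2210 d⁻¹.
Then 1/θ_c = μ − k_d = 0.2210 − 0.0740 = 0.1470 d⁻¹, giving θ_c = 6.802 d.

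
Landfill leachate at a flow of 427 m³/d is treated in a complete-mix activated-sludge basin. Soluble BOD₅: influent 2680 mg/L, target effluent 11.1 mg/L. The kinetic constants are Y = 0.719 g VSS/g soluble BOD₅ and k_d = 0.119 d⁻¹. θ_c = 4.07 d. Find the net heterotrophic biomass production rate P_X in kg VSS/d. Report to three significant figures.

P_X ≈ 552 kg VSS/d

Y_obs = Y / (1 + k_d θ_c) = 0.719 / (1 + 0.119 × 4.07) = 0.719 / 1.484 = 0.4844.
Q·(S₀ − S) = 427 × (2680 − 11.1) × 10⁻³ = 1140 kg/d removed.
P_X = Y_obs · Q(S₀ − S) = 0.4844 × 1140 = 552.0 kg VSS/d.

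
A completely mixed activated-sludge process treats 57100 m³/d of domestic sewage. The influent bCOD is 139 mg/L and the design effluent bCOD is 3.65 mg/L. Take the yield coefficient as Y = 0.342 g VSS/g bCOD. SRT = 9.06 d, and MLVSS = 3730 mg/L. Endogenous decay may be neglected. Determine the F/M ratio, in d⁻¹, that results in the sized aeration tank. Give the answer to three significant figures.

F/M ≈ 0.331 d⁻¹

Biomass mass balance (decay neglected): V·X = Y·Q·(S₀ − S)·θ_c, so V = 0.342 × 57100 × (139 − 3.65) × 9.06 / 3730 = 6420 m³.
Food-to-microorganism ratio F/M = Q S₀ / (V X) = 57100 × 139 / (6420 × 3730) = 0.3314 d⁻¹.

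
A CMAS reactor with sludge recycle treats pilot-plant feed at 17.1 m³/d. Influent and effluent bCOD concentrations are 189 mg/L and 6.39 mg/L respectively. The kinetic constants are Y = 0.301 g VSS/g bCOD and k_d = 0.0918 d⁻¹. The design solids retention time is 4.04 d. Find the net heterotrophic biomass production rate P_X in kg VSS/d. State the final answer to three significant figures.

P_X ≈ 0.686 kg VSS/d

Observed yield with endogenous decay: Y_obs = Y / (1 + k_d·θ_c) = 0.301 / (1 + 0.0918 × 4.04) = 0.301 / 1.371 = 0.2196 g VSS/g bCOD.
ΔS = 189 − 6.39 = 182.6 mg/L, so the substrate removal rate is 17.1 × 182.6/1000 = 3.123 kg bCOD/d.
Biomass produced: P_X = Y_obs·Q·ΔS = 0.2196 × 3.123 ≈ 0.6856 kg VSS/d.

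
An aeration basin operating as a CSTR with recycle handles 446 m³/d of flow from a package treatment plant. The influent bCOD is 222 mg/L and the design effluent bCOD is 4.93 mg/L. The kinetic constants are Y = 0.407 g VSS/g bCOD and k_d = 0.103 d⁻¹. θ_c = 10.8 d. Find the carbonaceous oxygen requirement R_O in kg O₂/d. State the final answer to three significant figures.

R_O ≈ 70.3 kg O₂/d

Y_obs = Y / (1 + k_d θ_c) = 0.407 / (1 + 0.103 × 10.8) = 0.407 / 2.112 = 0.1927.
Substrate removed = Q·(S₀ − S) = 446 m³/d × (222 − 4.93) g/m³ = 9.68×10^4 g/d = 96.81 kg/d.
P_X = Y_obs·Q·(S₀ − S) = 0.1927 × 96.81 = 18.65 kg VSS/d.
Carbonaceous O₂ demand = substrate oxidised − cell-mass equivalent = 96.81 − 1.42 × 18.65 = 70.33 kg O₂/d.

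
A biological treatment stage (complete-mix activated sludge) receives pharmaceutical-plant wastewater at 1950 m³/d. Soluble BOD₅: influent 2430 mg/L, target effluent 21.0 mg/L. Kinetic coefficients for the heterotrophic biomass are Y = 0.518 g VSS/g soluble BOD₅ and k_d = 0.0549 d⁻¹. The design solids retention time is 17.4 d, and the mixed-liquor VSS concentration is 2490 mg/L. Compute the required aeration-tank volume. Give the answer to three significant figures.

From the SRT design equation V = Y Q (S₀−S) θ_c / [X (1 + k_d θ_c)] = 0.518 × 1950 × (2430 − 21.0) × 17.4 / [2490 × (1 + 0.0549 × 17.4)] = 4.23×10^7 / 4869 = 8697 m³.

V ≈ 8700 m³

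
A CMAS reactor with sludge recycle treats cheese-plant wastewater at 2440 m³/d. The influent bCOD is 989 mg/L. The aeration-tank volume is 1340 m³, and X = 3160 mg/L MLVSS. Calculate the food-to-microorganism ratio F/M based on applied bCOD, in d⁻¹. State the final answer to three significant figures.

F/M ≈ 0.570 d⁻¹

F/M = Q·S₀ / (V·X) = 2440 × 989 / (1340 × 3160) = 0.5699 g bCOD·(g VSS·d)⁻¹.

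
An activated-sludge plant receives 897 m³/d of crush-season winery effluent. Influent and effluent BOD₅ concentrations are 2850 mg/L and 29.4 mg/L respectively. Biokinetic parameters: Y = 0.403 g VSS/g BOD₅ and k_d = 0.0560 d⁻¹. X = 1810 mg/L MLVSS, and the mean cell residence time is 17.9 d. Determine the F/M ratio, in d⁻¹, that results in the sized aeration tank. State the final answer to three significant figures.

F/M ≈ 0.280 d⁻¹

Rearranging the biomass balance for a CMAS with decay, V = Y·Q·ΔS·θ_c / [X·(1+k_d θ_c)] = 0.403 × 897 × (2850 − 29.4) × 17.9 / [1810 × (1 + 0.0560 × 17.9)] = 1.83×10^7 / 3624 = 5036 m³.
F/M = applied load / biomass = Q·S₀/(V·X) = 897 × 2850 / (5036 × 1810) = 0.2805 d⁻¹.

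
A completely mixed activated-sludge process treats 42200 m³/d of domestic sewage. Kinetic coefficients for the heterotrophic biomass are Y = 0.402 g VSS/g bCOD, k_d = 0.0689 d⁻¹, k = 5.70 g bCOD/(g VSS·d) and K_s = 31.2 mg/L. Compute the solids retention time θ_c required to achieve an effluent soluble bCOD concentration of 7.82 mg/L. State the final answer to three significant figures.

Specific growth rate at S = 7.82 mg/L: μ = YkS/(K_s+S) = 0.402·5.70·7.82/(31.2+7.82) = 0.4592 d⁻¹.
Then 1/θ_c = μ − k_d = 0.4592 − 0.0689 = 0.3903 d⁻¹, giving θ_c = 2.562 d.

θ_c ≈ 2.56 d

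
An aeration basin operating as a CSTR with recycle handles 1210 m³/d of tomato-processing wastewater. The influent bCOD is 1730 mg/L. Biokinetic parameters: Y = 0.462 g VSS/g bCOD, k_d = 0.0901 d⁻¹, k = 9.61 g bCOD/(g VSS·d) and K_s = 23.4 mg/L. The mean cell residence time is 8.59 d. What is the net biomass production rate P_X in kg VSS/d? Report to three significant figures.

P_X ≈ 545 kg VSS/d

For a completely mixed reactor with recycle the Lawrence–McCarty relation gives S = K_s·(1 + k_d·θ_c) / [θ_c·(Y·k − k_d) − 1] = 23.4 × (1 + 0.0901 × 8.59) / [8.59 × (0.462 × 9.61 − 0.0901) − 1] = 41.51 / 36.36 = 1.142 mg/L.
Observed yield with endogenous decay: Y_obs = Y / (1 + k_d·θ_c) = 0.462 / (1 + 0.0901 × 8.59) = 0.462 / 1.774 = 0.2604 g VSS/g bCOD.
Q·(S₀ − S) = 1210 × (1730 − 1.14) × 10⁻³ = 2092 kg/d removed.
So the net sludge growth is P_X = 0.2604 × 2092 = 544.8 kg VSS/d.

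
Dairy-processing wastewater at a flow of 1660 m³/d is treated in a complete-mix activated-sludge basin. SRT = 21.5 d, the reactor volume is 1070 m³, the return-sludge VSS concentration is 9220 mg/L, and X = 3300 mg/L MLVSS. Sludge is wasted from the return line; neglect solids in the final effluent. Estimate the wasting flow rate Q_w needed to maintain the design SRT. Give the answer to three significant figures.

Q_w = (V·X)/(θ_c X_r) = 1070 × 3300 / (21.5 × 9220) = 17.81 m³/d.

Q_w ≈ 17.8 m³/d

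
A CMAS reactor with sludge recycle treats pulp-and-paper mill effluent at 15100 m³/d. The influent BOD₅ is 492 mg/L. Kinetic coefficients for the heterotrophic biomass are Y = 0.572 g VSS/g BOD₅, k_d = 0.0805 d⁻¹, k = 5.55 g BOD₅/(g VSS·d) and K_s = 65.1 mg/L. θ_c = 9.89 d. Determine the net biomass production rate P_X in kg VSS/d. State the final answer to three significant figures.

For a completely mixed reactor with recycle the Lawrence–McCarty relation gives S = K_s·(1 + k_d·θ_c) / [θ_c·(Y·k − k_d) − 1] = 65.1 × (1 + 0.0805 × 9.89) / [9.89 × (0.572 × 5.55 − 0.0805) − 1] = 116.9 / 29.60 = 3.950 mg/L.
Correct the yield for decay: Y_obs = Y/(1 + k_d θ_c) = 0.572 / (1 + 0.0805 × 9.89) = 0.572 / 1.796 = 0.3185.
Q·(S₀ − S) = 15100 × (492 − 3.95) × 10⁻³ = 7370 kg/d removed.
P_X = Y_obs · Q(S₀ − S) = 0.3185 × 7370 = 2347 kg VSS/d.

P_X ≈ 2350 kg VSS/d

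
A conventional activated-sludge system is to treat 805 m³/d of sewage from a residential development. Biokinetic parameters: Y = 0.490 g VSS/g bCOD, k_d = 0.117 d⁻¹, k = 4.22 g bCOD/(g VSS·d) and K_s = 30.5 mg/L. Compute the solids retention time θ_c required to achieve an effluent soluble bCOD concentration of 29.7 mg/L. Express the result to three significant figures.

θ_c ≈ 1.11 d

From 1/θ_c = Y·k·S/(K_s + S) − k_d: Y·k·S/(K_s+S) = 0.490 × 4.22 × 29.7 / (30.5 + 29.7) = 1.020 d⁻¹.
1/θ_c = 1.020 − 0.117 = 0.9032 d⁻¹, so θ_c = 1.107 d.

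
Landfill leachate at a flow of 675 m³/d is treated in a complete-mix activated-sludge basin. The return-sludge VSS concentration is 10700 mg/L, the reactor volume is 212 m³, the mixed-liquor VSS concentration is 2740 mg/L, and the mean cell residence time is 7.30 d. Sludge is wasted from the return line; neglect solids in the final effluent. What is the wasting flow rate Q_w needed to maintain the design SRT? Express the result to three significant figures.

Wasting from the return line (neglecting effluent solids): Q_w = V·X / (θ_c·X_r) = 212.0 × 2740 / (7.30 × 10700) = 7.437 m³/d.

Q_w ≈ 7.44 m³/d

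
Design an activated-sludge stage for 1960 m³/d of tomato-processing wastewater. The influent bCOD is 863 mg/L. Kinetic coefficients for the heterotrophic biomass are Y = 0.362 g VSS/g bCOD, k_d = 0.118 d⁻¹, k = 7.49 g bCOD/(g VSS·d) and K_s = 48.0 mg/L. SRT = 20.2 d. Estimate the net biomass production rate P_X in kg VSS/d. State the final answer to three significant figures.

From the Monod/SRT balance for a CMAS, S = K_s·(1+k_d θ_c)/[θ_c·(Y k − k_d) − 1] = 48.0 × (1 + 0.118 × 20.2) / [20.2 × (0.362 × 7.49 − 0.118) − 1] = 162.4 / 51.39 = 3.161 mg/L.
Observed yield with endogenous decay: Y_obs = Y / (1 + k_d·θ_c) = 0.362 / (1 + 0.118 × 20.2) = 0.362 / 3.384 = 0.1070 g VSS/g bCOD.
Substrate removed = Q·(S₀ − S) = 1960 m³/d × (863 − 3.16) g/m³ = 1.69×10^6 g/d = 1685 kg/d.
Biomass produced: P_X = Y_obs·Q·ΔS = 0.1070 × 1685 ≈ 180.3 kg VSS/d.

P_X ≈ 180 kg VSS/d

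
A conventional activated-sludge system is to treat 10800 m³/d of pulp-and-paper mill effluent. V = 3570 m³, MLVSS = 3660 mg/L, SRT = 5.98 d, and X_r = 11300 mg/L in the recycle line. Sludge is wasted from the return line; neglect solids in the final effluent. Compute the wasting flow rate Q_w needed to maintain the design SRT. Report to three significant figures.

Q_w = (V·X)/(θ_c X_r) = 3570 × 3660 / (5.98 × 11300) = 193.4 m³/d.

Q_w ≈ 193 m³/d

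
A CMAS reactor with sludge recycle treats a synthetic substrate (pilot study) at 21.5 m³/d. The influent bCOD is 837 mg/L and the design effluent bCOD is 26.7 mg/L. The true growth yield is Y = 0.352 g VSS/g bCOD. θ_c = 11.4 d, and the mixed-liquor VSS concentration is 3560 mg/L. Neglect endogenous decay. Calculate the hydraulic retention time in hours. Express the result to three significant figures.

Biomass mass balance (decay neglected): V·X = Y·Q·(S₀ − S)·θ_c, so V = 0.352 × 21.5 × (837 − 26.7) × 11.4 / 3560 = 19.64 m³.
HRT = V/Q = 19.64 m³ / 21.5 m³·d⁻¹ = 0.9134 d × 24 = 21.92 h.

τ ≈ 21.9 h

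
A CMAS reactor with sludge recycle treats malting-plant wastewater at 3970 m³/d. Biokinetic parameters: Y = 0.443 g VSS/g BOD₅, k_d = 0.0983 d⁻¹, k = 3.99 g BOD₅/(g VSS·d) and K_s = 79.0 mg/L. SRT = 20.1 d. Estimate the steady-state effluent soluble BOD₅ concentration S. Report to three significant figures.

For a completely mixed reactor with recycle the Lawrence–McCarty relation gives S = K_s·(1 + k_d·θ_c) / [θ_c·(Y·k − k_d) − 1] = 79.0 × (1 + 0.0983 × 20.1) / [20.1 × (0.443 × 3.99 − 0.0983) − 1] = 235.1 / 32.55 = 7.222 mg/L.

S ≈ 7.22 mg/L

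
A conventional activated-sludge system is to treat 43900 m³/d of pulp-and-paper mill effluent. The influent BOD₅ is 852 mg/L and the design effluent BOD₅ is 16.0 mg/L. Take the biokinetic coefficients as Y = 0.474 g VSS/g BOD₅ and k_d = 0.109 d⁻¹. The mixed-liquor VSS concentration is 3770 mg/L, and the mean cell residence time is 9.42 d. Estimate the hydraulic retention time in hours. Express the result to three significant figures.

τ ≈ 11.7 h

Rearranging the biomass balance for a CMAS with decay, V = Y·Q·ΔS·θ_c / [X·(1+k_d θ_c)] = 0.474 × 43900 × (852 − 16.0) × 9.42 / [3770 × (1 + 0.109 × 9.42)] = 1.64×10^8 / 7641 = 21446 m³.
τ = V/Q = 21446/43900 = 0.4885 d, or 11.72 h.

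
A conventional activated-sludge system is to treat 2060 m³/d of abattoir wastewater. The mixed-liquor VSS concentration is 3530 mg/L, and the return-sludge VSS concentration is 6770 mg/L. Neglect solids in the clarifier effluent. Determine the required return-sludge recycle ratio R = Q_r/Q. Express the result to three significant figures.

R = Q_r/Q = X/(X_r − X) = 3530 / (6770 − 3530) = 1.090.

R ≈ 1.09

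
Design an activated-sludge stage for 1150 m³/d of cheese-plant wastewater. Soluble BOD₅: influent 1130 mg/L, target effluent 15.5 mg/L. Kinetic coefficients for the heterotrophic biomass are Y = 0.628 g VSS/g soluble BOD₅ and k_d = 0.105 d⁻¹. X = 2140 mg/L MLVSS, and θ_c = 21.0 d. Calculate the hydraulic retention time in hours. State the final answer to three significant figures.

Rearranging the biomass balance for a CMAS with decay, V = Y·Q·ΔS·θ_c / [X·(1+k_d θ_c)] = 0.628 × 1150 × (1130 − 15.5) × 21.0 / [2140 × (1 + 0.105 × 21.0)] = 1.69×10^7 / 6859 = 2464 m³.
HRT = V/Q = 2464 m³ / 1150 m³·d⁻¹ = 2.143 d × 24 = 51.43 h.

τ ≈ 51.4 h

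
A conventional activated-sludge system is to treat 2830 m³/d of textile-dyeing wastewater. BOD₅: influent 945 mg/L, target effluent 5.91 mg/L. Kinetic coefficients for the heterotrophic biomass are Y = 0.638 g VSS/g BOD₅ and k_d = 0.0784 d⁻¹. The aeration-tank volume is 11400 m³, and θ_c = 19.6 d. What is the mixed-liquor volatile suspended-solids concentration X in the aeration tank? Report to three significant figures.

X = Y·Q·ΔS·θ_c / [V·(1 + k_d θ_c)] = 0.638 × 2830 × (945 − 5.91) × 19.6 / [11400 × (1 + 0.0784 × 19.6)] = 1149 mg/L.

X ≈ 1150 mg/L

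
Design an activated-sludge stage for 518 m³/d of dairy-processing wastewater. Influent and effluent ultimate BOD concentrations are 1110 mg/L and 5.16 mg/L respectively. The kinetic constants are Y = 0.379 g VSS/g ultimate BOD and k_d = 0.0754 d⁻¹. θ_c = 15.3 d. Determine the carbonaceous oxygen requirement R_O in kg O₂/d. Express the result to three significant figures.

R_O ≈ 429 kg O₂/d

Correct the yield for decay: Y_obs = Y/(1 + k_d θ_c) = 0.379 / (1 + 0.0754 × 15.3) = 0.379 / 2.154 = 0.1760.
Mass of ultimate BOD removed per day: Q(S₀ − S) = 518 × 1105 g/m³ = 572.3 kg/d.
P_X = Y_obs·Q·(S₀ − S) = 0.1760 × 572.3 = 100.7 kg VSS/d.
R_O = Q·(S₀ − S) − 1.42·P_X = 572.3 − 1.42 × 100.7 = 429.3 kg O₂/d.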